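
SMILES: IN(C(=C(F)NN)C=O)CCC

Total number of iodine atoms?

The symbol for iodine appears 1 time in the SMILES.

1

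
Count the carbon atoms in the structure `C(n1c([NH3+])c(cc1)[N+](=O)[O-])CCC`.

The symbol for carbon appears 8 times in the SMILES. Lowercase c denotes aromatic carbon and counts toward C.

8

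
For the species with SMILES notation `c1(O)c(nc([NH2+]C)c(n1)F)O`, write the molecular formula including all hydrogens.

Heavy atoms from the SMILES: 5 C, 1 F, 3 N, 2 O.
Implicit hydrogens by atom environment:
  4 × C (aromatic): no H
  2 × N (aromatic): no H
  2 × O: 1 H each → 2
  1 × C: 3 H
  1 × F: no H
  1 × N (charge +1): 2 H
  Total hydrogens = 7.
Net charge +1.
Molecular formula: C5H7FN3O2+

C5H7FN3O2+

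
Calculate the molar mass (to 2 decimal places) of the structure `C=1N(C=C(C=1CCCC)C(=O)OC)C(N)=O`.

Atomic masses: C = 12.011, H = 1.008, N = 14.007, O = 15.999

224.26

Molecular formula: C11H16N2O3.
M = 11×12.011 + 16×1.008 + 2×14.007 + 3×15.999 = 224.26 g/mol.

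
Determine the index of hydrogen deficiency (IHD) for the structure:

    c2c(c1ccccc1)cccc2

Molecular formula from the SMILES: C12H10.
DoU = (2C + 2 + N − H − X)/2 = (2·12 + 2 + 0 − 10 − 0)/2 = 16/2 = 8.
(Structurally: 2 ring(s) + 6 π bond(s) = 8.)

8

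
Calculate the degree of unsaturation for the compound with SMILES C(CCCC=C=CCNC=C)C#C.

5

Molecular formula from the SMILES: C12H17N.
DoU = (2C + 2 + N − H − X)/2 = (2·12 + 2 + 1 − 17 − 0)/2 = 10/2 = 5.
(Structurally: 0 ring(s) + 5 π bond(s) = 5.)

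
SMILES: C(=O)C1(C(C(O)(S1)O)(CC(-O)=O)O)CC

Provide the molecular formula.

C8H12O6S

Heavy atoms from the SMILES: 8 C, 6 O, 1 S.
Implicit hydrogens by atom environment:
  4 × C: no H
  4 × O: 1 H each → 4
  2 × C: 2 H each → 4
  2 × O: no H
  1 × C: 3 H
  1 × C: 1 H
  1 × S: no H
  Total hydrogens = 12.
Molecular formula: C8H12O6S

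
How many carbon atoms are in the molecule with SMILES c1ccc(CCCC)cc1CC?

The symbol for carbon appears 12 times in the SMILES. Lowercase c denotes aromatic carbon and counts toward C.

12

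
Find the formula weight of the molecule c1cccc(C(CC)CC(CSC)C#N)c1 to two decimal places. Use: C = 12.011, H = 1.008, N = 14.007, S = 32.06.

Molecular formula: C14H19NS.
M = 14×12.011 + 19×1.008 + 1×14.007 + 1×32.06 = 233.37 g/mol.

233.37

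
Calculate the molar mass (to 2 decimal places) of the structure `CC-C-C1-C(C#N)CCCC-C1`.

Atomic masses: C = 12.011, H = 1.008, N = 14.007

165.28

Molecular formula: C11H19N.
M = 11×12.011 + 19×1.008 + 1×14.007 = 165.28 g/mol.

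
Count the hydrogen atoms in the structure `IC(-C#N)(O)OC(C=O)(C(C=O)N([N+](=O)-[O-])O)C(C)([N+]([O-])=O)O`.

9

Hydrogens are implicit in SMILES; fill each atom to its normal valence:
  5 × O: no H
  4 × C: no H
  3 × C: 1 H each → 3
  3 × O: 1 H each → 3
  2 × N (charge +1): no H
  2 × N: no H
  2 × O (charge -1): no H
  1 × C: 3 H
  1 × I: no H
  Total hydrogens = 9.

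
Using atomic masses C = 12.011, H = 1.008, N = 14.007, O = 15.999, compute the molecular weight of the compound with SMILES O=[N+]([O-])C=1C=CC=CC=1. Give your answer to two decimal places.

Molecular formula: C6H5NO2.
M = 6×12.011 + 5×1.008 + 1×14.007 + 2×15.999 = 123.11 g/mol.

123.11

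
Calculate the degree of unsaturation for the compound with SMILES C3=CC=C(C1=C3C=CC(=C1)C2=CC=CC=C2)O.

Molecular formula from the SMILES: C16H12O.
DoU = (2C + 2 + N − H − X)/2 = (2·16 + 2 + 0 − 12 − 0)/2 = 22/2 = 11.
(Structurally: 3 ring(s) + 8 π bond(s) = 11.)

11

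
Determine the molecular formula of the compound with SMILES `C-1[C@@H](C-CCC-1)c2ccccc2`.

C12H16

Heavy atoms from the SMILES: 12 C.
Implicit hydrogens by atom environment:
  5 × C: 2 H each → 10
  5 × C (aromatic): 1 H each → 5
  1 × C: 1 H
  1 × C (aromatic): no H
  Total hydrogens = 16.
Molecular formula: C12H16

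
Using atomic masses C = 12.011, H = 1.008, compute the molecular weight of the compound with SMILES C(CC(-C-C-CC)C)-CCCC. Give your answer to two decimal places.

170.34

Molecular formula: C12H26.
M = 12×12.011 + 26×1.008 = 170.34 g/mol.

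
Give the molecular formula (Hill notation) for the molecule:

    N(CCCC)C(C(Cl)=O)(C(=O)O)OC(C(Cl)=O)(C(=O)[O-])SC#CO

C12H12Cl2NO8S-

Heavy atoms from the SMILES: 12 C, 2 Cl, 1 N, 8 O, 1 S.
Implicit hydrogens by atom environment:
  8 × C: no H
  5 × O: no H
  3 × C: 2 H each → 6
  2 × Cl: no H
  2 × O: 1 H each → 2
  1 × C: 3 H
  1 × N: 1 H
  1 × O (charge -1): no H
  1 × S: no H
  Total hydrogens = 12.
Net charge -1.
Molecular formula: C12H12Cl2NO8S-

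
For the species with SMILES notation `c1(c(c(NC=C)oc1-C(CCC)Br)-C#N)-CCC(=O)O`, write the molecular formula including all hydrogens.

C14H17BrN2O3

Heavy atoms from the SMILES: 1 Br, 14 C, 2 N, 3 O.
Implicit hydrogens by atom environment:
  5 × C: 2 H each → 10
  4 × C (aromatic): no H
  2 × C: 1 H each → 2
  2 × C: no H
  1 × Br: no H
  1 × C: 3 H
  1 × N: 1 H
  1 × N: no H
  1 × O: 1 H
  1 × O (aromatic): no H
  1 × O: no H
  Total hydrogens = 17.
Molecular formula: C14H17BrN2O3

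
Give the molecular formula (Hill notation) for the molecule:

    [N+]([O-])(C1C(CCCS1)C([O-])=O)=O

C6H8NO4S-

Heavy atoms from the SMILES: 6 C, 1 N, 4 O, 1 S.
Implicit hydrogens by atom environment:
  3 × C: 2 H each → 6
  2 × C: 1 H each → 2
  2 × O: no H
  2 × O (charge -1): no H
  1 × C: no H
  1 × N (charge +1): no H
  1 × S: no H
  Total hydrogens = 8.
Net charge -1.
Molecular formula: C6H8NO4S-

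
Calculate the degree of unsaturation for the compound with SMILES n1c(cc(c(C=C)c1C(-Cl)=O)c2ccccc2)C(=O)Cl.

11

Molecular formula from the SMILES: C15H9Cl2NO2.
DoU = (2C + 2 + N − H − X)/2 = (2·15 + 2 + 1 − 9 − 2)/2 = 22/2 = 11.
(Structurally: 2 ring(s) + 9 π bond(s) = 11.)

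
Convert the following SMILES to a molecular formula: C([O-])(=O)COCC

C4H7O3-

Heavy atoms from the SMILES: 4 C, 3 O.
Implicit hydrogens by atom environment:
  2 × C: 2 H each → 4
  2 × O: no H
  1 × C: 3 H
  1 × C: no H
  1 × O (charge -1): no H
  Total hydrogens = 7.
Net charge -1.
Molecular formula: C4H7O3-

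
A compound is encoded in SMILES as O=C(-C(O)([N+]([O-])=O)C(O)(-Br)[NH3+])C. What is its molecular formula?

C4H8BrN2O5+

Heavy atoms from the SMILES: 1 Br, 4 C, 2 N, 5 O.
Implicit hydrogens by atom environment:
  3 × C: no H
  2 × O: 1 H each → 2
  2 × O: no H
  1 × Br: no H
  1 × C: 3 H
  1 × N (charge +1): 3 H
  1 × N (charge +1): no H
  1 × O (charge -1): no H
  Total hydrogens = 8.
Net charge +1.
Molecular formula: C4H8BrN2O5+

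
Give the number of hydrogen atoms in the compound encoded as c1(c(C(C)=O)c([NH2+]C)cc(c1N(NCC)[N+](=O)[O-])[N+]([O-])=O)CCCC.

24

Hydrogens are implicit in SMILES; fill each atom to its normal valence:
  5 × C (aromatic): no H
  4 × C: 3 H each → 12
  4 × C: 2 H each → 8
  3 × O: no H
  2 × N (charge +1): no H
  2 × O (charge -1): no H
  1 × C (aromatic): 1 H
  1 × C: no H
  1 × N (charge +1): 2 H
  1 × N: 1 H
  1 × N: no H
  Total hydrogens = 24.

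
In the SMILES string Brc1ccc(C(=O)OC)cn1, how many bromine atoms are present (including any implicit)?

The symbol for bromine appears 1 time in the SMILES.

1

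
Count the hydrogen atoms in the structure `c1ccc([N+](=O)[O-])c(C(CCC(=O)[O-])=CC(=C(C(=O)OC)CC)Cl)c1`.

17

Hydrogens are implicit in SMILES; fill each atom to its normal valence:
  5 × C: no H
  4 × C (aromatic): 1 H each → 4
  4 × O: no H
  3 × C: 2 H each → 6
  2 × C: 3 H each → 6
  2 × C (aromatic): no H
  2 × O (charge -1): no H
  1 × C: 1 H
  1 × Cl: no H
  1 × N (charge +1): no H
  Total hydrogens = 17.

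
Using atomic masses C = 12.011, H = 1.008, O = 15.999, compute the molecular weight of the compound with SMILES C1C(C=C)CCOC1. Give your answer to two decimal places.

112.17

Molecular formula: C7H12O.
M = 7×12.011 + 12×1.008 + 1×15.999 = 112.17 g/mol.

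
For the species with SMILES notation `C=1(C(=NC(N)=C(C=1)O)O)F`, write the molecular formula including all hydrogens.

C5H5FN2O2

Heavy atoms from the SMILES: 5 C, 1 F, 2 N, 2 O.
Implicit hydrogens by atom environment:
  4 × C (aromatic): no H
  2 × O: 1 H each → 2
  1 × C (aromatic): 1 H
  1 × F: no H
  1 × N: 2 H
  1 × N (aromatic): no H
  Total hydrogens = 5.
Molecular formula: C5H5FN2O2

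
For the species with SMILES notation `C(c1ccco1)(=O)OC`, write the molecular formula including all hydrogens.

C6H6O3

Heavy atoms from the SMILES: 6 C, 3 O.
Implicit hydrogens by atom environment:
  3 × C (aromatic): 1 H each → 3
  2 × O: no H
  1 × C: 3 H
  1 × C (aromatic): no H
  1 × C: no H
  1 × O (aromatic): no H
  Total hydrogens = 6.
Molecular formula: C6H6O3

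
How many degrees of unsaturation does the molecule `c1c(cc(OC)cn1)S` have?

Molecular formula from the SMILES: C6H7NOS.
DoU = (2C + 2 + N − H − X)/2 = (2·6 + 2 + 1 − 7 − 0)/2 = 8/2 = 4.
(Structurally: 1 ring(s) + 3 π bond(s) = 4.)

4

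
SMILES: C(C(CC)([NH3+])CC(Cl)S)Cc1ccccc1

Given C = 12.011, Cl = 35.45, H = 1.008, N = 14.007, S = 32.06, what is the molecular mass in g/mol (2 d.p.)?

258.83

Molecular formula: C13H21ClNS+.
M = 13×12.011 + 1×35.45 + 21×1.008 + 1×14.007 + 1×32.06 = 258.83 g/mol.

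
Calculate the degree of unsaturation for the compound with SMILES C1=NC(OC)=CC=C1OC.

Molecular formula from the SMILES: C7H9NO2.
DoU = (2C + 2 + N − H − X)/2 = (2·7 + 2 + 1 − 9 − 0)/2 = 8/2 = 4.
(Structurally: 1 ring(s) + 3 π bond(s) = 4.)

4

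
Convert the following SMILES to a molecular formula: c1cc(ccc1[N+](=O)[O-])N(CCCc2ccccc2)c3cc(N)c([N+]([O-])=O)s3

Heavy atoms from the SMILES: 19 C, 4 N, 4 O, 1 S.
Implicit hydrogens by atom environment:
  10 × C (aromatic): 1 H each → 10
  6 × C (aromatic): no H
  3 × C: 2 H each → 6
  2 × N (charge +1): no H
  2 × O: no H
  2 × O (charge -1): no H
  1 × N: 2 H
  1 × N: no H
  1 × S (aromatic): no H
  Total hydrogens = 18.
Molecular formula: C19H18N4O4S

C19H18N4O4S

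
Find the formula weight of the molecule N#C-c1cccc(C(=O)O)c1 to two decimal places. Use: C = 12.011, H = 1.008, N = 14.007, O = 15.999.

Molecular formula: C8H5NO2.
M = 8×12.011 + 5×1.008 + 1×14.007 + 2×15.999 = 147.13 g/mol.

147.13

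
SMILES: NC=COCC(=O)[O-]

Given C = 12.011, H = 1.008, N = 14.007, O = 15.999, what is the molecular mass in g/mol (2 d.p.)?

Molecular formula: C4H6NO3-.
M = 4×12.011 + 6×1.008 + 1×14.007 + 3×15.999 = 116.10 g/mol.

116.10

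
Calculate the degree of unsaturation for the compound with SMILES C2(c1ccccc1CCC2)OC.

Molecular formula from the SMILES: C11H14O.
DoU = (2C + 2 + N − H − X)/2 = (2·11 + 2 + 0 − 14 − 0)/2 = 10/2 = 5.
(Structurally: 2 ring(s) + 3 π bond(s) = 5.)

5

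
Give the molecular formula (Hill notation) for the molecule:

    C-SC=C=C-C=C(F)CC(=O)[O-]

C8H8FO2S-

Heavy atoms from the SMILES: 8 C, 1 F, 2 O, 1 S.
Implicit hydrogens by atom environment:
  3 × C: 1 H each → 3
  3 × C: no H
  1 × C: 3 H
  1 × C: 2 H
  1 × F: no H
  1 × O: no H
  1 × O (charge -1): no H
  1 × S: no H
  Total hydrogens = 8.
Net charge -1.
Molecular formula: C8H8FO2S-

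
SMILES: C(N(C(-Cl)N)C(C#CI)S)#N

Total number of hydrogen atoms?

Hydrogens are implicit in SMILES; fill each atom to its normal valence:
  3 × C: no H
  2 × C: 1 H each → 2
  2 × N: no H
  1 × Cl: no H
  1 × I: no H
  1 × N: 2 H
  1 × S: 1 H
  Total hydrogens = 5.

5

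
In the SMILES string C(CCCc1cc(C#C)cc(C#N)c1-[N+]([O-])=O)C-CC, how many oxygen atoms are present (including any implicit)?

2

The symbol for oxygen appears 2 times in the SMILES.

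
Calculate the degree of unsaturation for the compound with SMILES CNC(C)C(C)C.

Molecular formula from the SMILES: C6H15N.
DoU = (2C + 2 + N − H − X)/2 = (2·6 + 2 + 1 − 15 − 0)/2 = 0/2 = 0.
(Structurally: 0 ring(s) + 0 π bond(s) = 0.)

0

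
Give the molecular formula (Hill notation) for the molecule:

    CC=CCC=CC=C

Heavy atoms from the SMILES: 8 C.
Implicit hydrogens by atom environment:
  5 × C: 1 H each → 5
  2 × C: 2 H each → 4
  1 × C: 3 H
  Total hydrogens = 12.
Molecular formula: C8H12

C8H12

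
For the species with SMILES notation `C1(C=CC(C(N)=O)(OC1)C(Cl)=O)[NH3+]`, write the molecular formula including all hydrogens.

Heavy atoms from the SMILES: 7 C, 1 Cl, 2 N, 3 O.
Implicit hydrogens by atom environment:
  3 × C: 1 H each → 3
  3 × C: no H
  3 × O: no H
  1 × C: 2 H
  1 × Cl: no H
  1 × N (charge +1): 3 H
  1 × N: 2 H
  Total hydrogens = 10.
Net charge +1.
Molecular formula: C7H10ClN2O3+

C7H10ClN2O3+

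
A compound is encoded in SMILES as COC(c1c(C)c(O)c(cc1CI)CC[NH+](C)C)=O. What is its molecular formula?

Heavy atoms from the SMILES: 14 C, 1 I, 1 N, 3 O.
Implicit hydrogens by atom environment:
  5 × C (aromatic): no H
  4 × C: 3 H each → 12
  3 × C: 2 H each → 6
  2 × O: no H
  1 × C (aromatic): 1 H
  1 × C: no H
  1 × I: no H
  1 × N (charge +1): 1 H
  1 × O: 1 H
  Total hydrogens = 21.
Net charge +1.
Molecular formula: C14H21INO3+

C14H21INO3+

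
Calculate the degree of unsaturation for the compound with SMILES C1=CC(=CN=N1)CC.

4

Molecular formula from the SMILES: C6H8N2.
DoU = (2C + 2 + N − H − X)/2 = (2·6 + 2 + 2 − 8 − 0)/2 = 8/2 = 4.
(Structurally: 1 ring(s) + 3 π bond(s) = 4.)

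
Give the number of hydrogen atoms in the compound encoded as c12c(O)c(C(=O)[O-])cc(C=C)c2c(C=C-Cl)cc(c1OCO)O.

Hydrogens are implicit in SMILES; fill each atom to its normal valence:
  8 × C (aromatic): no H
  3 × C: 1 H each → 3
  3 × O: 1 H each → 3
  2 × C: 2 H each → 4
  2 × C (aromatic): 1 H each → 2
  2 × O: no H
  1 × C: no H
  1 × Cl: no H
  1 × O (charge -1): no H
  Total hydrogens = 12.

12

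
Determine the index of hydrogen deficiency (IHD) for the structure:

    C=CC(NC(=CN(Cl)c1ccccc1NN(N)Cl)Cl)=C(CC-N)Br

7

Molecular formula from the SMILES: C14H18BrCl3N6.
DoU = (2C + 2 + N − H − X)/2 = (2·14 + 2 + 6 − 18 − 4)/2 = 14/2 = 7.
(Structurally: 1 ring(s) + 6 π bond(s) = 7.)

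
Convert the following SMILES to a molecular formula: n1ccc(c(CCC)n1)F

C7H9FN2

Heavy atoms from the SMILES: 7 C, 1 F, 2 N.
Implicit hydrogens by atom environment:
  2 × C: 2 H each → 4
  2 × C (aromatic): 1 H each → 2
  2 × C (aromatic): no H
  2 × N (aromatic): no H
  1 × C: 3 H
  1 × F: no H
  Total hydrogens = 9.
Molecular formula: C7H9FN2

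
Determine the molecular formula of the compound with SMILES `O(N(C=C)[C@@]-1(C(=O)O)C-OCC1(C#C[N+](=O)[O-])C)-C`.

Heavy atoms from the SMILES: 11 C, 2 N, 6 O.
Implicit hydrogens by atom environment:
  5 × C: no H
  4 × O: no H
  3 × C: 2 H each → 6
  2 × C: 3 H each → 6
  1 × C: 1 H
  1 × N (charge +1): no H
  1 × N: no H
  1 × O: 1 H
  1 × O (charge -1): no H
  Total hydrogens = 14.
Molecular formula: C11H14N2O6

C11H14N2O6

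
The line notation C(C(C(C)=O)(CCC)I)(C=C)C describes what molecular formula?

Heavy atoms from the SMILES: 10 C, 1 I, 1 O.
Implicit hydrogens by atom environment:
  3 × C: 3 H each → 9
  3 × C: 2 H each → 6
  2 × C: 1 H each → 2
  2 × C: no H
  1 × I: no H
  1 × O: no H
  Total hydrogens = 17.
Molecular formula: C10H17IO

C10H17IO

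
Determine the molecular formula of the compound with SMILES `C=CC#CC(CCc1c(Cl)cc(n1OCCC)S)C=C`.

C16H20ClNOS

Heavy atoms from the SMILES: 16 C, 1 Cl, 1 N, 1 O, 1 S.
Implicit hydrogens by atom environment:
  6 × C: 2 H each → 12
  3 × C: 1 H each → 3
  3 × C (aromatic): no H
  2 × C: no H
  1 × C: 3 H
  1 × C (aromatic): 1 H
  1 × Cl: no H
  1 × N (aromatic): no H
  1 × O: no H
  1 × S: 1 H
  Total hydrogens = 20.
Molecular formula: C16H20ClNOS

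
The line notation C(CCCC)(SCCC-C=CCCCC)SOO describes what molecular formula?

C14H28O2S2

Heavy atoms from the SMILES: 14 C, 2 O, 2 S.
Implicit hydrogens by atom environment:
  9 × C: 2 H each → 18
  3 × C: 1 H each → 3
  2 × C: 3 H each → 6
  2 × S: no H
  1 × O: 1 H
  1 × O: no H
  Total hydrogens = 28.
Molecular formula: C14H28O2S2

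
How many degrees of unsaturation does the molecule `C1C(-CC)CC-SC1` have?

1

Molecular formula from the SMILES: C7H14S.
DoU = (2C + 2 + N − H − X)/2 = (2·7 + 2 + 0 − 14 − 0)/2 = 2/2 = 1.
(Structurally: 1 ring(s) + 0 π bond(s) = 1.)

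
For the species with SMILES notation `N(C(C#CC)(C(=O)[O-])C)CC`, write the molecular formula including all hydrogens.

C8H12NO2-

Heavy atoms from the SMILES: 8 C, 1 N, 2 O.
Implicit hydrogens by atom environment:
  4 × C: no H
  3 × C: 3 H each → 9
  1 × C: 2 H
  1 × N: 1 H
  1 × O: no H
  1 × O (charge -1): no H
  Total hydrogens = 12.
Net charge -1.
Molecular formula: C8H12NO2-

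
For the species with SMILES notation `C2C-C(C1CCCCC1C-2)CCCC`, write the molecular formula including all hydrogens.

C14H26

Heavy atoms from the SMILES: 14 C.
Implicit hydrogens by atom environment:
  10 × C: 2 H each → 20
  3 × C: 1 H each → 3
  1 × C: 3 H
  Total hydrogens = 26.
Molecular formula: C14H26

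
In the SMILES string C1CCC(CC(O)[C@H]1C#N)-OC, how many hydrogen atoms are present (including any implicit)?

15

Hydrogens are implicit in SMILES; fill each atom to its normal valence:
  4 × C: 2 H each → 8
  3 × C: 1 H each → 3
  1 × C: 3 H
  1 × C: no H
  1 × N: no H
  1 × O: 1 H
  1 × O: no H
  Total hydrogens = 15.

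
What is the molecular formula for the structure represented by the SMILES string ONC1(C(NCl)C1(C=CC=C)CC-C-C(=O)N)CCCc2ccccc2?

Heavy atoms from the SMILES: 20 C, 1 Cl, 3 N, 2 O.
Implicit hydrogens by atom environment:
  7 × C: 2 H each → 14
  5 × C (aromatic): 1 H each → 5
  4 × C: 1 H each → 4
  3 × C: no H
  2 × N: 1 H each → 2
  1 × C (aromatic): no H
  1 × Cl: no H
  1 × N: 2 H
  1 × O: 1 H
  1 × O: no H
  Total hydrogens = 28.
Molecular formula: C20H28ClN3O2

C20H28ClN3O2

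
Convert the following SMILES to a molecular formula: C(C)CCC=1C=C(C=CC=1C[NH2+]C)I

Heavy atoms from the SMILES: 12 C, 1 I, 1 N.
Implicit hydrogens by atom environment:
  4 × C: 2 H each → 8
  3 × C (aromatic): 1 H each → 3
  3 × C (aromatic): no H
  2 × C: 3 H each → 6
  1 × I: no H
  1 × N (charge +1): 2 H
  Total hydrogens = 19.
Net charge +1.
Molecular formula: C12H19IN+

C12H19IN+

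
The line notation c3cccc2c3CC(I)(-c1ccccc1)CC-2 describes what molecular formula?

C16H15I

Heavy atoms from the SMILES: 16 C, 1 I.
Implicit hydrogens by atom environment:
  9 × C (aromatic): 1 H each → 9
  3 × C: 2 H each → 6
  3 × C (aromatic): no H
  1 × C: no H
  1 × I: no H
  Total hydrogens = 15.
Molecular formula: C16H15I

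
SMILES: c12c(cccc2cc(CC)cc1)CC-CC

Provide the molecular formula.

C16H20

Heavy atoms from the SMILES: 16 C.
Implicit hydrogens by atom environment:
  6 × C (aromatic): 1 H each → 6
  4 × C: 2 H each → 8
  4 × C (aromatic): no H
  2 × C: 3 H each → 6
  Total hydrogens = 20.
Molecular formula: C16H20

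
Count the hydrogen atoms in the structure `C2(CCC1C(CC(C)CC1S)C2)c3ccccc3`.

24

Hydrogens are implicit in SMILES; fill each atom to its normal valence:
  5 × C: 2 H each → 10
  5 × C: 1 H each → 5
  5 × C (aromatic): 1 H each → 5
  1 × C: 3 H
  1 × C (aromatic): no H
  1 × S: 1 H
  Total hydrogens = 24.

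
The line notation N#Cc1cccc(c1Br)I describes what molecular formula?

C7H3BrIN

Heavy atoms from the SMILES: 1 Br, 7 C, 1 I, 1 N.
Implicit hydrogens by atom environment:
  3 × C (aromatic): 1 H each → 3
  3 × C (aromatic): no H
  1 × Br: no H
  1 × C: no H
  1 × I: no H
  1 × N: no H
  Total hydrogens = 3.
Molecular formula: C7H3BrIN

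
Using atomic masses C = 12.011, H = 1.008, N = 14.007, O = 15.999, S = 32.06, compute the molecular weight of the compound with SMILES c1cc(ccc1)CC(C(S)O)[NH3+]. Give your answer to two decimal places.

Molecular formula: C9H14NOS+.
M = 9×12.011 + 14×1.008 + 1×14.007 + 1×15.999 + 1×32.06 = 184.28 g/mol.

184.28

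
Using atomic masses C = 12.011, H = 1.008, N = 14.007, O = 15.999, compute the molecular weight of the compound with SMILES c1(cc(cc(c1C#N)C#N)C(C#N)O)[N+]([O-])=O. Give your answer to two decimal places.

Molecular formula: C10H4N4O3.
M = 10×12.011 + 4×1.008 + 4×14.007 + 3×15.999 = 228.17 g/mol.

228.17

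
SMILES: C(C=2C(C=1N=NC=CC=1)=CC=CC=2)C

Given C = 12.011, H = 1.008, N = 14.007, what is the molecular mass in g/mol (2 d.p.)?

184.24

Molecular formula: C12H12N2.
M = 12×12.011 + 12×1.008 + 2×14.007 = 184.24 g/mol.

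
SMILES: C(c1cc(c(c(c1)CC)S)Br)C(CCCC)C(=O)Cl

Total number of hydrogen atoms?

20

Hydrogens are implicit in SMILES; fill each atom to its normal valence:
  5 × C: 2 H each → 10
  4 × C (aromatic): no H
  2 × C: 3 H each → 6
  2 × C (aromatic): 1 H each → 2
  1 × Br: no H
  1 × C: 1 H
  1 × C: no H
  1 × Cl: no H
  1 × O: no H
  1 × S: 1 H
  Total hydrogens = 20.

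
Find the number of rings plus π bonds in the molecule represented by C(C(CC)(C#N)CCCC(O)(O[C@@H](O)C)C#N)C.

Molecular formula from the SMILES: C13H22N2O3.
DoU = (2C + 2 + N − H − X)/2 = (2·13 + 2 + 2 − 22 − 0)/2 = 8/2 = 4.
(Structurally: 0 ring(s) + 4 π bond(s) = 4.)

4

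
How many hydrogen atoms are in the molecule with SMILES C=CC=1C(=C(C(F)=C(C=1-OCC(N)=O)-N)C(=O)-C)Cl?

12

Hydrogens are implicit in SMILES; fill each atom to its normal valence:
  6 × C (aromatic): no H
  3 × O: no H
  2 × C: 2 H each → 4
  2 × C: no H
  2 × N: 2 H each → 4
  1 × C: 3 H
  1 × C: 1 H
  1 × Cl: no H
  1 × F: no H
  Total hydrogens = 12.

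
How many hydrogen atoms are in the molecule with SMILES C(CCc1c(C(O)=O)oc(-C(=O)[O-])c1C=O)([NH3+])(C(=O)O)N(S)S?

12

Hydrogens are implicit in SMILES; fill each atom to its normal valence:
  4 × C (aromatic): no H
  4 × C: no H
  4 × O: no H
  2 × C: 2 H each → 4
  2 × O: 1 H each → 2
  2 × S: 1 H each → 2
  1 × C: 1 H
  1 × N (charge +1): 3 H
  1 × N: no H
  1 × O (aromatic): no H
  1 × O (charge -1): no H
  Total hydrogens = 12.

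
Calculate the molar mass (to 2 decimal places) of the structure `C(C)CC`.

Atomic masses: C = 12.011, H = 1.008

Molecular formula: C4H10.
M = 4×12.011 + 10×1.008 = 58.12 g/mol.

58.12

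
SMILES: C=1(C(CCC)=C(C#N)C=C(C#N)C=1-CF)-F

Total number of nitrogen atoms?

The symbol for nitrogen appears 2 times in the SMILES.

2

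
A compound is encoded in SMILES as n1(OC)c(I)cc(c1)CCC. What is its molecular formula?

C8H12INO

Heavy atoms from the SMILES: 8 C, 1 I, 1 N, 1 O.
Implicit hydrogens by atom environment:
  2 × C: 3 H each → 6
  2 × C: 2 H each → 4
  2 × C (aromatic): 1 H each → 2
  2 × C (aromatic): no H
  1 × I: no H
  1 × N (aromatic): no H
  1 × O: no H
  Total hydrogens = 12.
Molecular formula: C8H12INO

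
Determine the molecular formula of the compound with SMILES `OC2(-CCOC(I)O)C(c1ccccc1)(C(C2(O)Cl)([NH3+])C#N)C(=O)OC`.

C16H19ClIN2O6+

Heavy atoms from the SMILES: 16 C, 1 Cl, 1 I, 2 N, 6 O.
Implicit hydrogens by atom environment:
  6 × C: no H
  5 × C (aromatic): 1 H each → 5
  3 × O: 1 H each → 3
  3 × O: no H
  2 × C: 2 H each → 4
  1 × C: 3 H
  1 × C: 1 H
  1 × C (aromatic): no H
  1 × Cl: no H
  1 × I: no H
  1 × N (charge +1): 3 H
  1 × N: no H
  Total hydrogens = 19.
Net charge +1.
Molecular formula: C16H19ClIN2O6+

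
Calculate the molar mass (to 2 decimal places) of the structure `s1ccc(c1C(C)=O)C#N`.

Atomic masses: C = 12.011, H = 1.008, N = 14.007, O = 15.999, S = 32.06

151.18

Molecular formula: C7H5NOS.
M = 7×12.011 + 5×1.008 + 1×14.007 + 1×15.999 + 1×32.06 = 151.18 g/mol.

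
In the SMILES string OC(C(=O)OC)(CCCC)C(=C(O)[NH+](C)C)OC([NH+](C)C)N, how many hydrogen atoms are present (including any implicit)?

Hydrogens are implicit in SMILES; fill each atom to its normal valence:
  6 × C: 3 H each → 18
  4 × C: no H
  3 × C: 2 H each → 6
  3 × O: no H
  2 × N (charge +1): 1 H each → 2
  2 × O: 1 H each → 2
  1 × C: 1 H
  1 × N: 2 H
  Total hydrogens = 31.

31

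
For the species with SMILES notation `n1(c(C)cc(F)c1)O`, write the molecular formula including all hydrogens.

Heavy atoms from the SMILES: 5 C, 1 F, 1 N, 1 O.
Implicit hydrogens by atom environment:
  2 × C (aromatic): 1 H each → 2
  2 × C (aromatic): no H
  1 × C: 3 H
  1 × F: no H
  1 × N (aromatic): no H
  1 × O: 1 H
  Total hydrogens = 6.
Molecular formula: C5H6FNO

C5H6FNO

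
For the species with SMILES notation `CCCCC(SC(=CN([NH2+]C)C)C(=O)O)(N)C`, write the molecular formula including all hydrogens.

Heavy atoms from the SMILES: 11 C, 3 N, 2 O, 1 S.
Implicit hydrogens by atom environment:
  4 × C: 3 H each → 12
  3 × C: 2 H each → 6
  3 × C: no H
  1 × C: 1 H
  1 × N (charge +1): 2 H
  1 × N: 2 H
  1 × N: no H
  1 × O: 1 H
  1 × O: no H
  1 × S: no H
  Total hydrogens = 24.
Net charge +1.
Molecular formula: C11H24N3O2S+

C11H24N3O2S+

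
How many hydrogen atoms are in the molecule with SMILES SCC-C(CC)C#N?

11

Hydrogens are implicit in SMILES; fill each atom to its normal valence:
  3 × C: 2 H each → 6
  1 × C: 3 H
  1 × C: 1 H
  1 × C: no H
  1 × N: no H
  1 × S: 1 H
  Total hydrogens = 11.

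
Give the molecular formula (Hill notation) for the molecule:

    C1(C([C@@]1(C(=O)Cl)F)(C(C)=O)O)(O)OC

Heavy atoms from the SMILES: 7 C, 1 Cl, 1 F, 5 O.
Implicit hydrogens by atom environment:
  5 × C: no H
  3 × O: no H
  2 × C: 3 H each → 6
  2 × O: 1 H each → 2
  1 × Cl: no H
  1 × F: no H
  Total hydrogens = 8.
Molecular formula: C7H8ClFO5

C7H8ClFO5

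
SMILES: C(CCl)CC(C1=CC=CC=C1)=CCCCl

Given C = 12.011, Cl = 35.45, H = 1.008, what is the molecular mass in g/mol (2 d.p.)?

Molecular formula: C13H16Cl2.
M = 13×12.011 + 2×35.45 + 16×1.008 = 243.17 g/mol.

243.17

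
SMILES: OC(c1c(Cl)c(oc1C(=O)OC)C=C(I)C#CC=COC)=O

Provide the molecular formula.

C14H10ClIO6

Heavy atoms from the SMILES: 14 C, 1 Cl, 1 I, 6 O.
Implicit hydrogens by atom environment:
  5 × C: no H
  4 × C (aromatic): no H
  4 × O: no H
  3 × C: 1 H each → 3
  2 × C: 3 H each → 6
  1 × Cl: no H
  1 × I: no H
  1 × O: 1 H
  1 × O (aromatic): no H
  Total hydrogens = 10.
Molecular formula: C14H10ClIO6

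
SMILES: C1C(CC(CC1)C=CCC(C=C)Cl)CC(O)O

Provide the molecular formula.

C14H23ClO2

Heavy atoms from the SMILES: 14 C, 1 Cl, 2 O.
Implicit hydrogens by atom environment:
  7 × C: 2 H each → 14
  7 × C: 1 H each → 7
  2 × O: 1 H each → 2
  1 × Cl: no H
  Total hydrogens = 23.
Molecular formula: C14H23ClO2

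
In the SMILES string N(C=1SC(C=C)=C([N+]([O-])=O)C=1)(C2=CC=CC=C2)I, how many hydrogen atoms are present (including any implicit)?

Hydrogens are implicit in SMILES; fill each atom to its normal valence:
  6 × C (aromatic): 1 H each → 6
  4 × C (aromatic): no H
  1 × C: 2 H
  1 × C: 1 H
  1 × I: no H
  1 × N (charge +1): no H
  1 × N: no H
  1 × O: no H
  1 × O (charge -1): no H
  1 × S (aromatic): no H
  Total hydrogens = 9.

9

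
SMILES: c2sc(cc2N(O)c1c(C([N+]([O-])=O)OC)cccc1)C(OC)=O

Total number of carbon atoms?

The symbol for carbon appears 14 times in the SMILES. Lowercase c denotes aromatic carbon and counts toward C.

14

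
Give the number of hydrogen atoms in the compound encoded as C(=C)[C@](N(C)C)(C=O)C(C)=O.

13

Hydrogens are implicit in SMILES; fill each atom to its normal valence:
  3 × C: 3 H each → 9
  2 × C: 1 H each → 2
  2 × C: no H
  2 × O: no H
  1 × C: 2 H
  1 × N: no H
  Total hydrogens = 13.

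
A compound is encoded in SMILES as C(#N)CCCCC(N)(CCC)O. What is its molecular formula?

Heavy atoms from the SMILES: 9 C, 2 N, 1 O.
Implicit hydrogens by atom environment:
  6 × C: 2 H each → 12
  2 × C: no H
  1 × C: 3 H
  1 × N: 2 H
  1 × N: no H
  1 × O: 1 H
  Total hydrogens = 18.
Molecular formula: C9H18N2O

C9H18N2O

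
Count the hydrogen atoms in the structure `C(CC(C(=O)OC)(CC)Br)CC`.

17

Hydrogens are implicit in SMILES; fill each atom to its normal valence:
  4 × C: 2 H each → 8
  3 × C: 3 H each → 9
  2 × C: no H
  2 × O: no H
  1 × Br: no H
  Total hydrogens = 17.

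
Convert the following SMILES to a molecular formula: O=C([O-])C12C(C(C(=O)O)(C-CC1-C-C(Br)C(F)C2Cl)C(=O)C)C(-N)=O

C15H17BrClFNO6-

Heavy atoms from the SMILES: 1 Br, 15 C, 1 Cl, 1 F, 1 N, 6 O.
Implicit hydrogens by atom environment:
  6 × C: no H
  5 × C: 1 H each → 5
  4 × O: no H
  3 × C: 2 H each → 6
  1 × Br: no H
  1 × C: 3 H
  1 × Cl: no H
  1 × F: no H
  1 × N: 2 H
  1 × O: 1 H
  1 × O (charge -1): no H
  Total hydrogens = 17.
Net charge -1.
Molecular formula: C15H17BrClFNO6-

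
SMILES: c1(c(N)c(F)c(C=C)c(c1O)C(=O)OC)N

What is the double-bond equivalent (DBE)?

6

Molecular formula from the SMILES: C10H11FN2O3.
DoU = (2C + 2 + N − H − X)/2 = (2·10 + 2 + 2 − 11 − 1)/2 = 12/2 = 6.
(Structurally: 1 ring(s) + 5 π bond(s) = 6.)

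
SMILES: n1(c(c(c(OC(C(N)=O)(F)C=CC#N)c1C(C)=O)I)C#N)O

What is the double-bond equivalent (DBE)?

10

Molecular formula from the SMILES: C12H8FIN4O4.
DoU = (2C + 2 + N − H − X)/2 = (2·12 + 2 + 4 − 8 − 2)/2 = 20/2 = 10.
(Structurally: 1 ring(s) + 9 π bond(s) = 10.)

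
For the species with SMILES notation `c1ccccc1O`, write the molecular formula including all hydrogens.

C6H6O

Heavy atoms from the SMILES: 6 C, 1 O.
Implicit hydrogens by atom environment:
  5 × C (aromatic): 1 H each → 5
  1 × C (aromatic): no H
  1 × O: 1 H
  Total hydrogens = 6.
Molecular formula: C6H6O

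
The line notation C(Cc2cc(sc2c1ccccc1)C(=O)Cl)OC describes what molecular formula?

Heavy atoms from the SMILES: 14 C, 1 Cl, 2 O, 1 S.
Implicit hydrogens by atom environment:
  6 × C (aromatic): 1 H each → 6
  4 × C (aromatic): no H
  2 × C: 2 H each → 4
  2 × O: no H
  1 × C: 3 H
  1 × C: no H
  1 × Cl: no H
  1 × S (aromatic): no H
  Total hydrogens = 13.
Molecular formula: C14H13ClO2S

C14H13ClO2S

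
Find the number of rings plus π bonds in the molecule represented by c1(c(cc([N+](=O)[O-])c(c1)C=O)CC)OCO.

Molecular formula from the SMILES: C10H11NO5.
DoU = (2C + 2 + N − H − X)/2 = (2·10 + 2 + 1 − 11 − 0)/2 = 12/2 = 6.
(Structurally: 1 ring(s) + 5 π bond(s) = 6.)

6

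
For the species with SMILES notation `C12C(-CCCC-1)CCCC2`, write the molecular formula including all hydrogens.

C10H18

Heavy atoms from the SMILES: 10 C.
Implicit hydrogens by atom environment:
  8 × C: 2 H each → 16
  2 × C: 1 H each → 2
  Total hydrogens = 18.
Molecular formula: C10H18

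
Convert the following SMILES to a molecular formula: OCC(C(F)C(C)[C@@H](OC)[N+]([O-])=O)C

C8H16FNO4

Heavy atoms from the SMILES: 8 C, 1 F, 1 N, 4 O.
Implicit hydrogens by atom environment:
  4 × C: 1 H each → 4
  3 × C: 3 H each → 9
  2 × O: no H
  1 × C: 2 H
  1 × F: no H
  1 × N (charge +1): no H
  1 × O: 1 H
  1 × O (charge -1): no H
  Total hydrogens = 16.
Molecular formula: C8H16FNO4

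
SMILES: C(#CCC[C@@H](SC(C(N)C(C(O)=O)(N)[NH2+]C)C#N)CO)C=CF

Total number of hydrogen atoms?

22

Hydrogens are implicit in SMILES; fill each atom to its normal valence:
  5 × C: 1 H each → 5
  5 × C: no H
  3 × C: 2 H each → 6
  2 × N: 2 H each → 4
  2 × O: 1 H each → 2
  1 × C: 3 H
  1 × F: no H
  1 × N (charge +1): 2 H
  1 × N: no H
  1 × O: no H
  1 × S: no H
  Total hydrogens = 22.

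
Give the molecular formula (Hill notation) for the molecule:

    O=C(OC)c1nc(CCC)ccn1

C9H12N2O2

Heavy atoms from the SMILES: 9 C, 2 N, 2 O.
Implicit hydrogens by atom environment:
  2 × C: 3 H each → 6
  2 × C: 2 H each → 4
  2 × C (aromatic): 1 H each → 2
  2 × C (aromatic): no H
  2 × N (aromatic): no H
  2 × O: no H
  1 × C: no H
  Total hydrogens = 12.
Molecular formula: C9H12N2O2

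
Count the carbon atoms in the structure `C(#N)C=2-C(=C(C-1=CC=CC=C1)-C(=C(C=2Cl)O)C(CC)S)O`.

16

The symbol for carbon appears 16 times in the SMILES. (Cl is a single chlorine, not C + l.)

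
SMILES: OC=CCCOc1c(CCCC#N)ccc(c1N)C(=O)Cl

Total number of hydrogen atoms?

Hydrogens are implicit in SMILES; fill each atom to its normal valence:
  5 × C: 2 H each → 10
  4 × C (aromatic): no H
  2 × C (aromatic): 1 H each → 2
  2 × C: 1 H each → 2
  2 × C: no H
  2 × O: no H
  1 × Cl: no H
  1 × N: 2 H
  1 × N: no H
  1 × O: 1 H
  Total hydrogens = 17.

17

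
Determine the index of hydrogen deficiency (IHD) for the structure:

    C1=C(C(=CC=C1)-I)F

Molecular formula from the SMILES: C6H4FI.
DoU = (2C + 2 + N − H − X)/2 = (2·6 + 2 + 0 − 4 − 2)/2 = 8/2 = 4.
(Structurally: 1 ring(s) + 3 π bond(s) = 4.)

4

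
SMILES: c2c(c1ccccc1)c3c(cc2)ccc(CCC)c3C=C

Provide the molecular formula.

C21H20

Heavy atoms from the SMILES: 21 C.
Implicit hydrogens by atom environment:
  10 × C (aromatic): 1 H each → 10
  6 × C (aromatic): no H
  3 × C: 2 H each → 6
  1 × C: 3 H
  1 × C: 1 H
  Total hydrogens = 20.
Molecular formula: C21H20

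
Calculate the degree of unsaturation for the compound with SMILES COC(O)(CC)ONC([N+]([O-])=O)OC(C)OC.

1

Molecular formula from the SMILES: C8H18N2O7.
DoU = (2C + 2 + N − H − X)/2 = (2·8 + 2 + 2 − 18 − 0)/2 = 2/2 = 1.
(Structurally: 0 ring(s) + 1 π bond(s) = 1.)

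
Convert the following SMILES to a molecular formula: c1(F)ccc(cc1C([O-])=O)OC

C8H6FO3-

Heavy atoms from the SMILES: 8 C, 1 F, 3 O.
Implicit hydrogens by atom environment:
  3 × C (aromatic): 1 H each → 3
  3 × C (aromatic): no H
  2 × O: no H
  1 × C: 3 H
  1 × C: no H
  1 × F: no H
  1 × O (charge -1): no H
  Total hydrogens = 6.
Net charge -1.
Molecular formula: C8H6FO3-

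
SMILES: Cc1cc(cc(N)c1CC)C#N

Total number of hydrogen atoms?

12

Hydrogens are implicit in SMILES; fill each atom to its normal valence:
  4 × C (aromatic): no H
  2 × C: 3 H each → 6
  2 × C (aromatic): 1 H each → 2
  1 × C: 2 H
  1 × C: no H
  1 × N: 2 H
  1 × N: no H
  Total hydrogens = 12.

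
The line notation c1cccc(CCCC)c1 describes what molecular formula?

C10H14

Heavy atoms from the SMILES: 10 C.
Implicit hydrogens by atom environment:
  5 × C (aromatic): 1 H each → 5
  3 × C: 2 H each → 6
  1 × C: 3 H
  1 × C (aromatic): no H
  Total hydrogens = 14.
Molecular formula: C10H14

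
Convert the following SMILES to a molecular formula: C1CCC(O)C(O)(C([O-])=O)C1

C7H11O4-

Heavy atoms from the SMILES: 7 C, 4 O.
Implicit hydrogens by atom environment:
  4 × C: 2 H each → 8
  2 × C: no H
  2 × O: 1 H each → 2
  1 × C: 1 H
  1 × O: no H
  1 × O (charge -1): no H
  Total hydrogens = 11.
Net charge -1.
Molecular formula: C7H11O4-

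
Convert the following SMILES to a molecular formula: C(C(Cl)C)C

C4H9Cl

Heavy atoms from the SMILES: 4 C, 1 Cl.
Implicit hydrogens by atom environment:
  2 × C: 3 H each → 6
  1 × C: 2 H
  1 × C: 1 H
  1 × Cl: no H
  Total hydrogens = 9.
Molecular formula: C4H9Cl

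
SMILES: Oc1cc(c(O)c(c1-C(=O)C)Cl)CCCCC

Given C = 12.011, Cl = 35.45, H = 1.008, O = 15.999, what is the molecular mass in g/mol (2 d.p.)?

Molecular formula: C13H17ClO3.
M = 13×12.011 + 1×35.45 + 17×1.008 + 3×15.999 = 256.73 g/mol.

256.73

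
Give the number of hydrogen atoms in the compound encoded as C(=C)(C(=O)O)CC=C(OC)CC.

14

Hydrogens are implicit in SMILES; fill each atom to its normal valence:
  3 × C: 2 H each → 6
  3 × C: no H
  2 × C: 3 H each → 6
  2 × O: no H
  1 × C: 1 H
  1 × O: 1 H
  Total hydrogens = 14.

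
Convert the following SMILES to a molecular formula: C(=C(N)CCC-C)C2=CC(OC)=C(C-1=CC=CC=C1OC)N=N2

C18H23N3O2

Heavy atoms from the SMILES: 18 C, 3 N, 2 O.
Implicit hydrogens by atom environment:
  5 × C (aromatic): 1 H each → 5
  5 × C (aromatic): no H
  3 × C: 3 H each → 9
  3 × C: 2 H each → 6
  2 × N (aromatic): no H
  2 × O: no H
  1 × C: 1 H
  1 × C: no H
  1 × N: 2 H
  Total hydrogens = 23.
Molecular formula: C18H23N3O2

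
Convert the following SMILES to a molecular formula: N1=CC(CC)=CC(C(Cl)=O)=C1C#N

C9H7ClN2O

Heavy atoms from the SMILES: 9 C, 1 Cl, 2 N, 1 O.
Implicit hydrogens by atom environment:
  3 × C (aromatic): no H
  2 × C (aromatic): 1 H each → 2
  2 × C: no H
  1 × C: 3 H
  1 × C: 2 H
  1 × Cl: no H
  1 × N (aromatic): no H
  1 × N: no H
  1 × O: no H
  Total hydrogens = 7.
Molecular formula: C9H7ClN2O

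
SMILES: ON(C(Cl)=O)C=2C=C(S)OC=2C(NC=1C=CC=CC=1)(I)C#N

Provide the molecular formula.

Heavy atoms from the SMILES: 13 C, 1 Cl, 1 I, 3 N, 3 O, 1 S.
Implicit hydrogens by atom environment:
  6 × C (aromatic): 1 H each → 6
  4 × C (aromatic): no H
  3 × C: no H
  2 × N: no H
  1 × Cl: no H
  1 × I: no H
  1 × N: 1 H
  1 × O: 1 H
  1 × O (aromatic): no H
  1 × O: no H
  1 × S: 1 H
  Total hydrogens = 9.
Molecular formula: C13H9ClIN3O3S

C13H9ClIN3O3S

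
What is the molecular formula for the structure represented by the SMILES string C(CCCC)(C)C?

C7H16

Heavy atoms from the SMILES: 7 C.
Implicit hydrogens by atom environment:
  3 × C: 3 H each → 9
  3 × C: 2 H each → 6
  1 × C: 1 H
  Total hydrogens = 16.
Molecular formula: C7H16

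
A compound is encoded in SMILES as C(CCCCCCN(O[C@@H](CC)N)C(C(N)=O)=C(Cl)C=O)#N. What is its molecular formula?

C14H23ClN4O3

Heavy atoms from the SMILES: 14 C, 1 Cl, 4 N, 3 O.
Implicit hydrogens by atom environment:
  7 × C: 2 H each → 14
  4 × C: no H
  3 × O: no H
  2 × C: 1 H each → 2
  2 × N: 2 H each → 4
  2 × N: no H
  1 × C: 3 H
  1 × Cl: no H
  Total hydrogens = 23.
Molecular formula: C14H23ClN4O3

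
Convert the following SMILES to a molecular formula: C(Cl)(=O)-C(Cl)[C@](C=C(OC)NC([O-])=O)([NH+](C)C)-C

C10H16Cl2N2O4

Heavy atoms from the SMILES: 10 C, 2 Cl, 2 N, 4 O.
Implicit hydrogens by atom environment:
  4 × C: 3 H each → 12
  4 × C: no H
  3 × O: no H
  2 × C: 1 H each → 2
  2 × Cl: no H
  1 × N (charge +1): 1 H
  1 × N: 1 H
  1 × O (charge -1): no H
  Total hydrogens = 16.
Molecular formula: C10H16Cl2N2O4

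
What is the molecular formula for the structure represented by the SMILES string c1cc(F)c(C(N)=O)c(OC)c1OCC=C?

Heavy atoms from the SMILES: 11 C, 1 F, 1 N, 3 O.
Implicit hydrogens by atom environment:
  4 × C (aromatic): no H
  3 × O: no H
  2 × C: 2 H each → 4
  2 × C (aromatic): 1 H each → 2
  1 × C: 3 H
  1 × C: 1 H
  1 × C: no H
  1 × F: no H
  1 × N: 2 H
  Total hydrogens = 12.
Molecular formula: C11H12FNO3

C11H12FNO3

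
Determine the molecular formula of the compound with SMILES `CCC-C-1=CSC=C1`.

Heavy atoms from the SMILES: 7 C, 1 S.
Implicit hydrogens by atom environment:
  3 × C (aromatic): 1 H each → 3
  2 × C: 2 H each → 4
  1 × C: 3 H
  1 × C (aromatic): no H
  1 × S (aromatic): no H
  Total hydrogens = 10.
Molecular formula: C7H10S

C7H10S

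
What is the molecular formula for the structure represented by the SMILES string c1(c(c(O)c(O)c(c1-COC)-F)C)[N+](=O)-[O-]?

C9H10FNO5

Heavy atoms from the SMILES: 9 C, 1 F, 1 N, 5 O.
Implicit hydrogens by atom environment:
  6 × C (aromatic): no H
  2 × C: 3 H each → 6
  2 × O: 1 H each → 2
  2 × O: no H
  1 × C: 2 H
  1 × F: no H
  1 × N (charge +1): no H
  1 × O (charge -1): no H
  Total hydrogens = 10.
Molecular formula: C9H10FNO5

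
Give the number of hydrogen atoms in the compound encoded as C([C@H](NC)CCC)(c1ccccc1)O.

Hydrogens are implicit in SMILES; fill each atom to its normal valence:
  5 × C (aromatic): 1 H each → 5
  2 × C: 3 H each → 6
  2 × C: 2 H each → 4
  2 × C: 1 H each → 2
  1 × C (aromatic): no H
  1 × N: 1 H
  1 × O: 1 H
  Total hydrogens = 19.

19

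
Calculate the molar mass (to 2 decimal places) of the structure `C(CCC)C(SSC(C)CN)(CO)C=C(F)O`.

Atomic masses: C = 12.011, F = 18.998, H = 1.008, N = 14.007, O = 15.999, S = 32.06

Molecular formula: C11H22FNO2S2.
M = 11×12.011 + 1×18.998 + 22×1.008 + 1×14.007 + 2×15.999 + 2×32.06 = 283.42 g/mol.

283.42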